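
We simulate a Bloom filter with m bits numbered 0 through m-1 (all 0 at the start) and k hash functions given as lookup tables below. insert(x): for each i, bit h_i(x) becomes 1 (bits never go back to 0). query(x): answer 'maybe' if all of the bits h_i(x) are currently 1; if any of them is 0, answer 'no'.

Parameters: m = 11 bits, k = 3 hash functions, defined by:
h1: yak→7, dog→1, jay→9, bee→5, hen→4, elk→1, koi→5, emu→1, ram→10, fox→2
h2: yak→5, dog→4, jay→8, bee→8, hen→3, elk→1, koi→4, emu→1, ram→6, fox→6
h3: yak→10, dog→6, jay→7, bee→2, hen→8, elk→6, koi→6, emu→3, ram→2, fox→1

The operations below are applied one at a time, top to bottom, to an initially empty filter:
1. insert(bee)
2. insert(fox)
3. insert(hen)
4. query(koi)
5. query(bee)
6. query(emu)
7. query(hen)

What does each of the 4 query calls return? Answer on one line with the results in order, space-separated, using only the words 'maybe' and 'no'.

Start: bits=00000000000
Op 1: insert bee -> sets bits 2 5 8 -> bits=00100100100
Op 2: insert fox -> sets bits 1 2 6 -> bits=01100110100
Op 3: insert hen -> sets bits 3 4 8 -> bits=01111110100
Op 4: query koi -> checks bit4=1, bit5=1, bit6=1 (all 1) -> maybe
Op 5: query bee -> checks bit2=1, bit5=1, bit8=1 (all 1) -> maybe
Op 6: query emu -> checks bit1=1, bit3=1 (all 1) -> maybe
Op 7: query hen -> checks bit3=1, bit4=1, bit8=1 (all 1) -> maybe
Query results in order: maybe maybe maybe maybe

Answer: maybe maybe maybe maybe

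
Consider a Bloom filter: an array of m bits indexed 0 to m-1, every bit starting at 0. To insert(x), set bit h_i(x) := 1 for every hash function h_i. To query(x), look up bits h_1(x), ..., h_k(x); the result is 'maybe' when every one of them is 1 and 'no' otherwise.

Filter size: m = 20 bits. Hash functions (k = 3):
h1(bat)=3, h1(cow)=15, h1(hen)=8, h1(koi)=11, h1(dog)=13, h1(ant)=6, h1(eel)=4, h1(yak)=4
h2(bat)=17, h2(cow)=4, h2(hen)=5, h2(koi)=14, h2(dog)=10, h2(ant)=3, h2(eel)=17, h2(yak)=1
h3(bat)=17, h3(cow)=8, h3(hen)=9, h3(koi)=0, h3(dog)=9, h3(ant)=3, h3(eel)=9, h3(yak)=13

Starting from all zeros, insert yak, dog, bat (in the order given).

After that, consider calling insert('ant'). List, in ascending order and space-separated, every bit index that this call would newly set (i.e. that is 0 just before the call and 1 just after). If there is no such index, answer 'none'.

Start: bits=00000000000000000000
After insert 'yak': sets bits 1 4 13 -> bits=01001000000001000000
After insert 'dog': sets bits 9 10 13 -> bits=01001000011001000000
After insert 'bat': sets bits 3 17 -> bits=01011000011001000100
insert 'ant' would touch bits 3 6; currently bit3=1, bit6=0
Bits that are 0 among those (would change 0->1): 6

Answer: 6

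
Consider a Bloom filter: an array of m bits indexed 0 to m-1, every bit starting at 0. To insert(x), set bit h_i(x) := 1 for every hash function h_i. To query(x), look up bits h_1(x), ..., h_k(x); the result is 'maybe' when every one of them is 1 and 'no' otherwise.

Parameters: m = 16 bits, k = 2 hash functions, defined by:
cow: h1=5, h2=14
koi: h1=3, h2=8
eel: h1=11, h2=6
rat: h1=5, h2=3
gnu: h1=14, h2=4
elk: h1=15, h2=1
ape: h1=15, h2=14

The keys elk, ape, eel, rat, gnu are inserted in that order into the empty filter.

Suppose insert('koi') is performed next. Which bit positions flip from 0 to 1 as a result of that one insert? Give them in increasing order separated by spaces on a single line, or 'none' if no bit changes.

Answer: 8

Derivation:
Start: bits=0000000000000000
After insert 'elk': sets bits 1 15 -> bits=0100000000000001
After insert 'ape': sets bits 14 15 -> bits=0100000000000011
After insert 'eel': sets bits 6 11 -> bits=0100001000010011
After insert 'rat': sets bits 3 5 -> bits=0101011000010011
After insert 'gnu': sets bits 4 14 -> bits=0101111000010011
insert 'koi' would touch bits 3 8; currently bit3=1, bit8=0
Bits that are 0 among those (would change 0->1): 8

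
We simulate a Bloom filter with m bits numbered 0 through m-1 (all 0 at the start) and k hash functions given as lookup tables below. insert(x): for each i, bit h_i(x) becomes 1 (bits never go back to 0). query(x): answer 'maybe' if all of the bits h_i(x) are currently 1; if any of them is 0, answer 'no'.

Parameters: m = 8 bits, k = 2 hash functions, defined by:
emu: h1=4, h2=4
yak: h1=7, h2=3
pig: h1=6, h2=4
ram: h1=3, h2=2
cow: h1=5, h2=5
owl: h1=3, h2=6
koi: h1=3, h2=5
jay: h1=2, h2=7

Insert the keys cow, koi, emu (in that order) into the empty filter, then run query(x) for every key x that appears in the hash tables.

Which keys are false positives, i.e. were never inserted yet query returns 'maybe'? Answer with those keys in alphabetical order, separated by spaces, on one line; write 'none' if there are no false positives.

Answer: none

Derivation:
Start: bits=00000000
After insert 'cow': sets bits 5 -> bits=00000100
After insert 'koi': sets bits 3 5 -> bits=00010100
After insert 'emu': sets bits 4 -> bits=00011100
Not inserted: jay owl pig ram yak — query each against bits=00011100:
query jay: checks bit2=0, bit7=0 (has a 0) -> no => not a false positive
query owl: checks bit3=1, bit6=0 (has a 0) -> no => not a false positive
query pig: checks bit4=1, bit6=0 (has a 0) -> no => not a false positive
query ram: checks bit2=0, bit3=1 (has a 0) -> no => not a false positive
query yak: checks bit3=1, bit7=0 (has a 0) -> no => not a false positive
False positives (alphabetical): none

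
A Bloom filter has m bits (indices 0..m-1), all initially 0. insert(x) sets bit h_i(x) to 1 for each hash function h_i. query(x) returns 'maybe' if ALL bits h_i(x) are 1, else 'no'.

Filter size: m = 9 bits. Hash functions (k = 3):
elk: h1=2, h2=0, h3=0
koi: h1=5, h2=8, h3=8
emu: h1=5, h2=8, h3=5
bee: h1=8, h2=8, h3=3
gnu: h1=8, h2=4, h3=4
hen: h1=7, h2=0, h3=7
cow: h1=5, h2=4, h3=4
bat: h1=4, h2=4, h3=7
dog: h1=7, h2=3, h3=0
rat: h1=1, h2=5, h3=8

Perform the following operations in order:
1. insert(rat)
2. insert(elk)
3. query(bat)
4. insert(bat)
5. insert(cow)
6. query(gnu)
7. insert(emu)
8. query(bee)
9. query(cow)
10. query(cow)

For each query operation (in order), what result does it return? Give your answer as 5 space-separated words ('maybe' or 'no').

Start: bits=000000000
Op 1: insert rat -> sets bits 1 5 8 -> bits=010001001
Op 2: insert elk -> sets bits 0 2 -> bits=111001001
Op 3: query bat -> checks bit4=0, bit7=0 (has a 0) -> no
Op 4: insert bat -> sets bits 4 7 -> bits=111011011
Op 5: insert cow -> sets bits 4 5 -> bits=111011011
Op 6: query gnu -> checks bit4=1, bit8=1 (all 1) -> maybe
Op 7: insert emu -> sets bits 5 8 -> bits=111011011
Op 8: query bee -> checks bit3=0, bit8=1 (has a 0) -> no
Op 9: query cow -> checks bit4=1, bit5=1 (all 1) -> maybe
Op 10: query cow -> checks bit4=1, bit5=1 (all 1) -> maybe
Query results in order: no maybe no maybe maybe

Answer: no maybe no maybe maybe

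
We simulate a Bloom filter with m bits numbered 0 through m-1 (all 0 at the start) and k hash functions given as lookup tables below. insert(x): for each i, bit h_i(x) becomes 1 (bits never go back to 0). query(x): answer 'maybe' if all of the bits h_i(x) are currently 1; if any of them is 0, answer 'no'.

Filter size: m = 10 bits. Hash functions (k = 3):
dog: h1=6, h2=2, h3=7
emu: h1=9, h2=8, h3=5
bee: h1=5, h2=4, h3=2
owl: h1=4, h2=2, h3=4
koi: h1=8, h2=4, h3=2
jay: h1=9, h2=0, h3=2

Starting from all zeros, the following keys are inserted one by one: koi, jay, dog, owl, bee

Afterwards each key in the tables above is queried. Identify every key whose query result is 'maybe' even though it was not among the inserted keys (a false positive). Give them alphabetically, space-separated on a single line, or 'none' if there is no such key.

Answer: emu

Derivation:
Start: bits=0000000000
After insert 'koi': sets bits 2 4 8 -> bits=0010100010
After insert 'jay': sets bits 0 2 9 -> bits=1010100011
After insert 'dog': sets bits 2 6 7 -> bits=1010101111
After insert 'owl': sets bits 2 4 -> bits=1010101111
After insert 'bee': sets bits 2 4 5 -> bits=1010111111
Not inserted: emu — query each against bits=1010111111:
query emu: checks bit5=1, bit8=1, bit9=1 (all 1) -> maybe => FALSE POSITIVE
False positives (alphabetical): emu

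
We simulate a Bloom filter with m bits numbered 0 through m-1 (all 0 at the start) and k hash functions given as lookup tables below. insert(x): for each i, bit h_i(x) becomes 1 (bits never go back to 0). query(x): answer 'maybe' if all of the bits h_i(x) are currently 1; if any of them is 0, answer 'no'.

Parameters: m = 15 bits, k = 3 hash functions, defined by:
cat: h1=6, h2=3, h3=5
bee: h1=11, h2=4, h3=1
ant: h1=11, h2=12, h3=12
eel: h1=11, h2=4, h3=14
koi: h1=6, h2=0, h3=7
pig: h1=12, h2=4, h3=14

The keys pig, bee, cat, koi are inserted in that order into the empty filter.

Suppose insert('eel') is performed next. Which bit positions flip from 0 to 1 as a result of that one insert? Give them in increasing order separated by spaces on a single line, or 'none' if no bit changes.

Answer: none

Derivation:
Start: bits=000000000000000
After insert 'pig': sets bits 4 12 14 -> bits=000010000000101
After insert 'bee': sets bits 1 4 11 -> bits=010010000001101
After insert 'cat': sets bits 3 5 6 -> bits=010111100001101
After insert 'koi': sets bits 0 6 7 -> bits=110111110001101
insert 'eel' would touch bits 4 11 14; currently bit4=1, bit11=1, bit14=1
Bits that are 0 among those (would change 0->1): none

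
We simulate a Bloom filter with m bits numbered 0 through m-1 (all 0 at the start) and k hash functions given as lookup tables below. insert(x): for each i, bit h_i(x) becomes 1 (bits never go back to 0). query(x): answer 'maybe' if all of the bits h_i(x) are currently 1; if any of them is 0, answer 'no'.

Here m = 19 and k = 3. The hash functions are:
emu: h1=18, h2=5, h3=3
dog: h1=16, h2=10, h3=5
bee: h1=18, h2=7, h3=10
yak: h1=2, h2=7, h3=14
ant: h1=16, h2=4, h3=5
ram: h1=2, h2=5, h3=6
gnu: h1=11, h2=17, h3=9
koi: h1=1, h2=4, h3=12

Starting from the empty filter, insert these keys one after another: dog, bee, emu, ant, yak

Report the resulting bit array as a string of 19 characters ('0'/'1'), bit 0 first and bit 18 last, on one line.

Start: bits=0000000000000000000
After insert 'dog': sets bits 5 10 16 -> bits=0000010000100000100
After insert 'bee': sets bits 7 10 18 -> bits=0000010100100000101
After insert 'emu': sets bits 3 5 18 -> bits=0001010100100000101
After insert 'ant': sets bits 4 5 16 -> bits=0001110100100000101
After insert 'yak': sets bits 2 7 14 -> bits=0011110100100010101

Answer: 0011110100100010101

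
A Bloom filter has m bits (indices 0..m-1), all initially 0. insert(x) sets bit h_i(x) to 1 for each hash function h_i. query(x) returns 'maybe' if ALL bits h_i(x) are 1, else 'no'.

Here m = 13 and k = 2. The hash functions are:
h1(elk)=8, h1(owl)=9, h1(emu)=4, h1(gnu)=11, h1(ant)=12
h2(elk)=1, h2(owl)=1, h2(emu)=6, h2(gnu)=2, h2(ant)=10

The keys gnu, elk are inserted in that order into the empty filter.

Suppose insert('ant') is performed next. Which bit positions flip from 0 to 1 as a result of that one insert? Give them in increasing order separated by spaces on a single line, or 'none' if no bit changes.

Answer: 10 12

Derivation:
Start: bits=0000000000000
After insert 'gnu': sets bits 2 11 -> bits=0010000000010
After insert 'elk': sets bits 1 8 -> bits=0110000010010
insert 'ant' would touch bits 10 12; currently bit10=0, bit12=0
Bits that are 0 among those (would change 0->1): 10 12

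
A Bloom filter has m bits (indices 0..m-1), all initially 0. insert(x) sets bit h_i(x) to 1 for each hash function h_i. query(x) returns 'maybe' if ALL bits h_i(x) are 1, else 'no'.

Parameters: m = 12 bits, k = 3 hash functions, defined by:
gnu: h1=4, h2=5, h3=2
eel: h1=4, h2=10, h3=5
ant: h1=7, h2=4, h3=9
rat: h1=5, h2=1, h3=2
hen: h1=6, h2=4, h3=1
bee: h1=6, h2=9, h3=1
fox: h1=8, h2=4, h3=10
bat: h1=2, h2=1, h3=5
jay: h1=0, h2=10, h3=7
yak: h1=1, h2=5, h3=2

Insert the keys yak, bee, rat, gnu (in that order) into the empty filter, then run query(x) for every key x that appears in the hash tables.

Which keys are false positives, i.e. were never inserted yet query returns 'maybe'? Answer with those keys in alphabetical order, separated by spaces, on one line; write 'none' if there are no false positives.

Start: bits=000000000000
After insert 'yak': sets bits 1 2 5 -> bits=011001000000
After insert 'bee': sets bits 1 6 9 -> bits=011001100100
After insert 'rat': sets bits 1 2 5 -> bits=011001100100
After insert 'gnu': sets bits 2 4 5 -> bits=011011100100
Not inserted: ant bat eel fox hen jay — query each against bits=011011100100:
query ant: checks bit4=1, bit7=0, bit9=1 (has a 0) -> no => not a false positive
query bat: checks bit1=1, bit2=1, bit5=1 (all 1) -> maybe => FALSE POSITIVE
query eel: checks bit4=1, bit5=1, bit10=0 (has a 0) -> no => not a false positive
query fox: checks bit4=1, bit8=0, bit10=0 (has a 0) -> no => not a false positive
query hen: checks bit1=1, bit4=1, bit6=1 (all 1) -> maybe => FALSE POSITIVE
query jay: checks bit0=0, bit7=0, bit10=0 (has a 0) -> no => not a false positive
False positives (alphabetical): bat hen

Answer: bat hen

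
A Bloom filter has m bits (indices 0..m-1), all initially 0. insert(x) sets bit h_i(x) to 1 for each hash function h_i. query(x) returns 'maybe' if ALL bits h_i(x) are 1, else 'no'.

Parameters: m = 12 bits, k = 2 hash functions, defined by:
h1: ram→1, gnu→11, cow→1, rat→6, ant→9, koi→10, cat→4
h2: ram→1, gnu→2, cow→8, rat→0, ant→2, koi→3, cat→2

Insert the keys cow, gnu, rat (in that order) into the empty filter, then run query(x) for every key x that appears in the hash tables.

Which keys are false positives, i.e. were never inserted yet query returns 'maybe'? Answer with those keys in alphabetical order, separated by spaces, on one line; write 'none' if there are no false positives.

Answer: ram

Derivation:
Start: bits=000000000000
After insert 'cow': sets bits 1 8 -> bits=010000001000
After insert 'gnu': sets bits 2 11 -> bits=011000001001
After insert 'rat': sets bits 0 6 -> bits=111000101001
Not inserted: ant cat koi ram — query each against bits=111000101001:
query ant: checks bit2=1, bit9=0 (has a 0) -> no => not a false positive
query cat: checks bit2=1, bit4=0 (has a 0) -> no => not a false positive
query koi: checks bit3=0, bit10=0 (has a 0) -> no => not a false positive
query ram: checks bit1=1 (all 1) -> maybe => FALSE POSITIVE
False positives (alphabetical): ram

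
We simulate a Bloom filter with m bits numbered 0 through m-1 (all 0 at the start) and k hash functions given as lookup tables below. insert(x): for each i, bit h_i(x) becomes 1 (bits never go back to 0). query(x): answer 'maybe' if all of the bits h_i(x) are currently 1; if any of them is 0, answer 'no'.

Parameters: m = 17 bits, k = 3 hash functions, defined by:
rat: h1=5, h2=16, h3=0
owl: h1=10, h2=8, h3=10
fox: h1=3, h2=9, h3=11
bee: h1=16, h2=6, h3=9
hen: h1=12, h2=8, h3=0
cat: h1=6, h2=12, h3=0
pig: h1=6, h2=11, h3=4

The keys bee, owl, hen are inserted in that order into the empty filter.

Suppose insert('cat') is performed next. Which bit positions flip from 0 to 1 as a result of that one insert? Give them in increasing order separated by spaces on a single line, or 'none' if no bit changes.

Start: bits=00000000000000000
After insert 'bee': sets bits 6 9 16 -> bits=00000010010000001
After insert 'owl': sets bits 8 10 -> bits=00000010111000001
After insert 'hen': sets bits 0 8 12 -> bits=10000010111010001
insert 'cat' would touch bits 0 6 12; currently bit0=1, bit6=1, bit12=1
Bits that are 0 among those (would change 0->1): none

Answer: none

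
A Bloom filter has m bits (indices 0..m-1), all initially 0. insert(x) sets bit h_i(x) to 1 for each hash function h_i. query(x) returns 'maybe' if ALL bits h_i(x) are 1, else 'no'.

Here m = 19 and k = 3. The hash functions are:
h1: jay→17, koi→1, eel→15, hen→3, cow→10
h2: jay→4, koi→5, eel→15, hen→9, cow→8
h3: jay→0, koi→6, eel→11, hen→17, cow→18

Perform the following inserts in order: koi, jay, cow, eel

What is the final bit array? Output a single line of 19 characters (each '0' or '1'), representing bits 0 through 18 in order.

Answer: 1100111010110001011

Derivation:
Start: bits=0000000000000000000
After insert 'koi': sets bits 1 5 6 -> bits=0100011000000000000
After insert 'jay': sets bits 0 4 17 -> bits=1100111000000000010
After insert 'cow': sets bits 8 10 18 -> bits=1100111010100000011
After insert 'eel': sets bits 11 15 -> bits=1100111010110001011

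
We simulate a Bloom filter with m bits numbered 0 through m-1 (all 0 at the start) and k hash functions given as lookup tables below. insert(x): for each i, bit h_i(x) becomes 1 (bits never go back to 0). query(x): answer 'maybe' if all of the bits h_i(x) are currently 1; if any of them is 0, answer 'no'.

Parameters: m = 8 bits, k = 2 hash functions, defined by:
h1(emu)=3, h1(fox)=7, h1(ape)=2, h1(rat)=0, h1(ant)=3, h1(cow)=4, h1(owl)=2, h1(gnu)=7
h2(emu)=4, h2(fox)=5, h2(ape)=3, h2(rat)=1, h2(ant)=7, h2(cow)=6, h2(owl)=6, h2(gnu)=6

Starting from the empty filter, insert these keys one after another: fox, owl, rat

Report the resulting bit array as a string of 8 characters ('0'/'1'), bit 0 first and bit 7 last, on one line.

Start: bits=00000000
After insert 'fox': sets bits 5 7 -> bits=00000101
After insert 'owl': sets bits 2 6 -> bits=00100111
After insert 'rat': sets bits 0 1 -> bits=11100111

Answer: 11100111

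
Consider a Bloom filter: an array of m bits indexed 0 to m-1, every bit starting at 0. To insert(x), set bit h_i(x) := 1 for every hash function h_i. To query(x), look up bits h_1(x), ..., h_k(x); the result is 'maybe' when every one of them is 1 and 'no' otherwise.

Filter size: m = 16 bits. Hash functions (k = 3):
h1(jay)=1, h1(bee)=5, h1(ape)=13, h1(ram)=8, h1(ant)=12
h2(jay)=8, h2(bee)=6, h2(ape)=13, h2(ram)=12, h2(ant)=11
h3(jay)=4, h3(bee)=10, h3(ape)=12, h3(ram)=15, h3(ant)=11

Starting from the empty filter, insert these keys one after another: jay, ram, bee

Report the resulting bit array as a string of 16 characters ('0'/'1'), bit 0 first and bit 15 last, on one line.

Start: bits=0000000000000000
After insert 'jay': sets bits 1 4 8 -> bits=0100100010000000
After insert 'ram': sets bits 8 12 15 -> bits=0100100010001001
After insert 'bee': sets bits 5 6 10 -> bits=0100111010101001

Answer: 0100111010101001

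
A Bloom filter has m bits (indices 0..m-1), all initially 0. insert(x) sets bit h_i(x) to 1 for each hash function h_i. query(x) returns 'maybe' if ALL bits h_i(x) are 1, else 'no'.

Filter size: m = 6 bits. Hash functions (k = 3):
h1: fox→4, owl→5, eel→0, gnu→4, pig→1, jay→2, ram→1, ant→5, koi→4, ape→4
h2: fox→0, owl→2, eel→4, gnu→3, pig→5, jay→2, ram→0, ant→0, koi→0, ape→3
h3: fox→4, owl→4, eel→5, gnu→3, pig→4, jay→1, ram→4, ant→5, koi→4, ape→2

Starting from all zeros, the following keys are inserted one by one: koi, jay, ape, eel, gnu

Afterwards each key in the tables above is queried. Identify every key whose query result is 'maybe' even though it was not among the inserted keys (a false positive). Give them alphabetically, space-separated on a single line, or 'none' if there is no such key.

Answer: ant fox owl pig ram

Derivation:
Start: bits=000000
After insert 'koi': sets bits 0 4 -> bits=100010
After insert 'jay': sets bits 1 2 -> bits=111010
After insert 'ape': sets bits 2 3 4 -> bits=111110
After insert 'eel': sets bits 0 4 5 -> bits=111111
After insert 'gnu': sets bits 3 4 -> bits=111111
Not inserted: ant fox owl pig ram — query each against bits=111111:
query ant: checks bit0=1, bit5=1 (all 1) -> maybe => FALSE POSITIVE
query fox: checks bit0=1, bit4=1 (all 1) -> maybe => FALSE POSITIVE
query owl: checks bit2=1, bit4=1, bit5=1 (all 1) -> maybe => FALSE POSITIVE
query pig: checks bit1=1, bit4=1, bit5=1 (all 1) -> maybe => FALSE POSITIVE
query ram: checks bit0=1, bit1=1, bit4=1 (all 1) -> maybe => FALSE POSITIVE
False positives (alphabetical): ant fox owl pig ram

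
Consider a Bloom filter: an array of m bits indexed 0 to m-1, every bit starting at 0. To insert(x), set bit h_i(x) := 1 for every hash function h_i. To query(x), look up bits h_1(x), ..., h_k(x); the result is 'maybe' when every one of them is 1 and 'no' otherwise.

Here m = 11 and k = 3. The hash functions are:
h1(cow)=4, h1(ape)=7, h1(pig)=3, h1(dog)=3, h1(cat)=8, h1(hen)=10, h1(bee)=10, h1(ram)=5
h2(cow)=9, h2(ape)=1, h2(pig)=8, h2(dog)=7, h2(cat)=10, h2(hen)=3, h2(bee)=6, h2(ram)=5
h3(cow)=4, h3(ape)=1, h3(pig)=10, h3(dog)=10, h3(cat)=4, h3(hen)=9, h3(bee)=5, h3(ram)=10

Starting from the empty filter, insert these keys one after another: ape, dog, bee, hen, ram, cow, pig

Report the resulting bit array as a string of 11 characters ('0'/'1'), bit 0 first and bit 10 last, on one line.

Answer: 01011111111

Derivation:
Start: bits=00000000000
After insert 'ape': sets bits 1 7 -> bits=01000001000
After insert 'dog': sets bits 3 7 10 -> bits=01010001001
After insert 'bee': sets bits 5 6 10 -> bits=01010111001
After insert 'hen': sets bits 3 9 10 -> bits=01010111011
After insert 'ram': sets bits 5 10 -> bits=01010111011
After insert 'cow': sets bits 4 9 -> bits=01011111011
After insert 'pig': sets bits 3 8 10 -> bits=01011111111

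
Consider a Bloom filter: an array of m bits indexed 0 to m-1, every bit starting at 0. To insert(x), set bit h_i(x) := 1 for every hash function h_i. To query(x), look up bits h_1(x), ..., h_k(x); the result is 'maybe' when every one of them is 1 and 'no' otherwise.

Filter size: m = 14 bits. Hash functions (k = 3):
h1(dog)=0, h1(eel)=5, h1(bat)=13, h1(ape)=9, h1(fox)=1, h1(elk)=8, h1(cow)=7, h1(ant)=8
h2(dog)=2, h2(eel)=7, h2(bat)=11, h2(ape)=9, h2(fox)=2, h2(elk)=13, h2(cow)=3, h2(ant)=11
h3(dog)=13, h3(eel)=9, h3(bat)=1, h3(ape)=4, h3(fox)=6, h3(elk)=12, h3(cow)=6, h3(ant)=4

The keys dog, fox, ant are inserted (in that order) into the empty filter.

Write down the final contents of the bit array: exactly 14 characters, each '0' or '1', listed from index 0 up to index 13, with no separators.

Start: bits=00000000000000
After insert 'dog': sets bits 0 2 13 -> bits=10100000000001
After insert 'fox': sets bits 1 2 6 -> bits=11100010000001
After insert 'ant': sets bits 4 8 11 -> bits=11101010100101

Answer: 11101010100101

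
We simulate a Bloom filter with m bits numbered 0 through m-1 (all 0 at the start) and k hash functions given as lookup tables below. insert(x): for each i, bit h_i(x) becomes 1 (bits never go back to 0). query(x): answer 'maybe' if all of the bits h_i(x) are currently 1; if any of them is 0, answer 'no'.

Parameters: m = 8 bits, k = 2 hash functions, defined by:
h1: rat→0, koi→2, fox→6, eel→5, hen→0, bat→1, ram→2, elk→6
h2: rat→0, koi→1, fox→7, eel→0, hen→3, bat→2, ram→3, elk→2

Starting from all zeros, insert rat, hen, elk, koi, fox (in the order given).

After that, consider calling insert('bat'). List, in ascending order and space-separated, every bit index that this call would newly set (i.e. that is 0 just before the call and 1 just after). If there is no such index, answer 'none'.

Answer: none

Derivation:
Start: bits=00000000
After insert 'rat': sets bits 0 -> bits=10000000
After insert 'hen': sets bits 0 3 -> bits=10010000
After insert 'elk': sets bits 2 6 -> bits=10110010
After insert 'koi': sets bits 1 2 -> bits=11110010
After insert 'fox': sets bits 6 7 -> bits=11110011
insert 'bat' would touch bits 1 2; currently bit1=1, bit2=1
Bits that are 0 among those (would change 0->1): none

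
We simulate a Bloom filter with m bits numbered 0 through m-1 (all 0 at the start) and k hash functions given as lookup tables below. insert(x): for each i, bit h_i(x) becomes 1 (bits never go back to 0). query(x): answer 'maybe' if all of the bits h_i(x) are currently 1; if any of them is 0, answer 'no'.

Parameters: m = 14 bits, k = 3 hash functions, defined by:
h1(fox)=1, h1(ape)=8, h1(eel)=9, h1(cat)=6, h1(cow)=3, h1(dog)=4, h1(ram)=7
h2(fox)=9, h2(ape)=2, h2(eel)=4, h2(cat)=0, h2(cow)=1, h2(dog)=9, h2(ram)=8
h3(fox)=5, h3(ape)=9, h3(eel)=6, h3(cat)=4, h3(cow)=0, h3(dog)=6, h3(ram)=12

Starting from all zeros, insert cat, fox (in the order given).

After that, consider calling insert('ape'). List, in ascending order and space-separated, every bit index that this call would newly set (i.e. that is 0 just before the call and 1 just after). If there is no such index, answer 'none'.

Start: bits=00000000000000
After insert 'cat': sets bits 0 4 6 -> bits=10001010000000
After insert 'fox': sets bits 1 5 9 -> bits=11001110010000
insert 'ape' would touch bits 2 8 9; currently bit2=0, bit8=0, bit9=1
Bits that are 0 among those (would change 0->1): 2 8

Answer: 2 8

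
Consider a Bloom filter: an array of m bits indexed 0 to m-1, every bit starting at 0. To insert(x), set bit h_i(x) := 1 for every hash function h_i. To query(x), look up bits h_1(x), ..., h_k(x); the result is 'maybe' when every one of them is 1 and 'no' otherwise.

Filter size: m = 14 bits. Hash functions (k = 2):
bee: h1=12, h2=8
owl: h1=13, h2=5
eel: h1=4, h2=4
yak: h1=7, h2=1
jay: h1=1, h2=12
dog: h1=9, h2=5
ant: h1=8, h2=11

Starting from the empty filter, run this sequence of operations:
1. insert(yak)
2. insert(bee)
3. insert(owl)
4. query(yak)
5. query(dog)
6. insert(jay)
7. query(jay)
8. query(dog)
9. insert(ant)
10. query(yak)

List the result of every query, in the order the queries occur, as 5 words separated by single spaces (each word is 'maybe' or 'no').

Answer: maybe no maybe no maybe

Derivation:
Start: bits=00000000000000
Op 1: insert yak -> sets bits 1 7 -> bits=01000001000000
Op 2: insert bee -> sets bits 8 12 -> bits=01000001100010
Op 3: insert owl -> sets bits 5 13 -> bits=01000101100011
Op 4: query yak -> checks bit1=1, bit7=1 (all 1) -> maybe
Op 5: query dog -> checks bit5=1, bit9=0 (has a 0) -> no
Op 6: insert jay -> sets bits 1 12 -> bits=01000101100011
Op 7: query jay -> checks bit1=1, bit12=1 (all 1) -> maybe
Op 8: query dog -> checks bit5=1, bit9=0 (has a 0) -> no
Op 9: insert ant -> sets bits 8 11 -> bits=01000101100111
Op 10: query yak -> checks bit1=1, bit7=1 (all 1) -> maybe
Query results in order: maybe no maybe no maybe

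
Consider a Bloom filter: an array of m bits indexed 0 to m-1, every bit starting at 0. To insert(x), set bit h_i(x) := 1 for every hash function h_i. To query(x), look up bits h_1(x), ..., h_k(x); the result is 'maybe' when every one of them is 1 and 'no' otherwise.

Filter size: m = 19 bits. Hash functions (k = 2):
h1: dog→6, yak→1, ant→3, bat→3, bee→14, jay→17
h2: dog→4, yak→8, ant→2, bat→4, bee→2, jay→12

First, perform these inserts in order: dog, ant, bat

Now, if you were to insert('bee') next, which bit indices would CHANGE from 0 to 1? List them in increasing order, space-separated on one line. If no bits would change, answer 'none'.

Answer: 14

Derivation:
Start: bits=0000000000000000000
After insert 'dog': sets bits 4 6 -> bits=0000101000000000000
After insert 'ant': sets bits 2 3 -> bits=0011101000000000000
After insert 'bat': sets bits 3 4 -> bits=0011101000000000000
insert 'bee' would touch bits 2 14; currently bit2=1, bit14=0
Bits that are 0 among those (would change 0->1): 14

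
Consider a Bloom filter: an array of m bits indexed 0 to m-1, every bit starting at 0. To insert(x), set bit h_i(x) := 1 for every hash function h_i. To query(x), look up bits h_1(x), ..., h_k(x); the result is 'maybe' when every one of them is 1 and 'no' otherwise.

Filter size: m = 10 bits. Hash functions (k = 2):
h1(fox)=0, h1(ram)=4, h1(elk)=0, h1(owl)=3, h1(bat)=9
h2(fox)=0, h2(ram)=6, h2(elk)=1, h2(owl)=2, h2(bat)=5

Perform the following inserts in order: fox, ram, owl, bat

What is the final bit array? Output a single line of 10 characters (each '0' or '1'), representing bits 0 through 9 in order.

Answer: 1011111001

Derivation:
Start: bits=0000000000
After insert 'fox': sets bits 0 -> bits=1000000000
After insert 'ram': sets bits 4 6 -> bits=1000101000
After insert 'owl': sets bits 2 3 -> bits=1011101000
After insert 'bat': sets bits 5 9 -> bits=1011111001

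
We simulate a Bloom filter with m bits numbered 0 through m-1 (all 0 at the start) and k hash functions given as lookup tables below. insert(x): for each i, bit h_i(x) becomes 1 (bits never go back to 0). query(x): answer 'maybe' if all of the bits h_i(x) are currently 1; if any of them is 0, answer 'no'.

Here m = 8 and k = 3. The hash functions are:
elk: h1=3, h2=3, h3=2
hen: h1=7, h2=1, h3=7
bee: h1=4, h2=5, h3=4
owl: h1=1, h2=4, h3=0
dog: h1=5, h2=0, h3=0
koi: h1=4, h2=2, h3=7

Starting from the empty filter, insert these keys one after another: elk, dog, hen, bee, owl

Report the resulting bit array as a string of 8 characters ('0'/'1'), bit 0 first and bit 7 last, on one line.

Answer: 11111101

Derivation:
Start: bits=00000000
After insert 'elk': sets bits 2 3 -> bits=00110000
After insert 'dog': sets bits 0 5 -> bits=10110100
After insert 'hen': sets bits 1 7 -> bits=11110101
After insert 'bee': sets bits 4 5 -> bits=11111101
After insert 'owl': sets bits 0 1 4 -> bits=11111101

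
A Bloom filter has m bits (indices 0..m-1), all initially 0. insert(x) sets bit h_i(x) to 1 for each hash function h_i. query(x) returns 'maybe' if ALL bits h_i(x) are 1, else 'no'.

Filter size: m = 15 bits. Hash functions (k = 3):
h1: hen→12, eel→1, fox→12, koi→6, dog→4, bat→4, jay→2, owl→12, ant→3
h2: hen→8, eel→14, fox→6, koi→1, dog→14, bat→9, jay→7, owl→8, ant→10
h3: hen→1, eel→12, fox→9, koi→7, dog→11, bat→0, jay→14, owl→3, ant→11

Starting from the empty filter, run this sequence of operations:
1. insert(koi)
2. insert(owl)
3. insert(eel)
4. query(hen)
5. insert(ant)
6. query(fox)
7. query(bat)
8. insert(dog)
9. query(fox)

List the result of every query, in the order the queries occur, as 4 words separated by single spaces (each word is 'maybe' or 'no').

Answer: maybe no no no

Derivation:
Start: bits=000000000000000
Op 1: insert koi -> sets bits 1 6 7 -> bits=010000110000000
Op 2: insert owl -> sets bits 3 8 12 -> bits=010100111000100
Op 3: insert eel -> sets bits 1 12 14 -> bits=010100111000101
Op 4: query hen -> checks bit1=1, bit8=1, bit12=1 (all 1) -> maybe
Op 5: insert ant -> sets bits 3 10 11 -> bits=010100111011101
Op 6: query fox -> checks bit6=1, bit9=0, bit12=1 (has a 0) -> no
Op 7: query bat -> checks bit0=0, bit4=0, bit9=0 (has a 0) -> no
Op 8: insert dog -> sets bits 4 11 14 -> bits=010110111011101
Op 9: query fox -> checks bit6=1, bit9=0, bit12=1 (has a 0) -> no
Query results in order: maybe no no no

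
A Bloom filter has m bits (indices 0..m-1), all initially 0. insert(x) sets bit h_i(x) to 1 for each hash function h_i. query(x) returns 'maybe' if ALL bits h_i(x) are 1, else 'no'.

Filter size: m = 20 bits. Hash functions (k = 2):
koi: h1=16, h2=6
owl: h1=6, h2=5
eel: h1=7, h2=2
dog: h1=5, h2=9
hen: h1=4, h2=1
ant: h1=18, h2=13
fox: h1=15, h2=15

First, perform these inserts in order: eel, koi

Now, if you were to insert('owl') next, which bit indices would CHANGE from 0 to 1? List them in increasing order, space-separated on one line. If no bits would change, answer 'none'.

Answer: 5

Derivation:
Start: bits=00000000000000000000
After insert 'eel': sets bits 2 7 -> bits=00100001000000000000
After insert 'koi': sets bits 6 16 -> bits=00100011000000001000
insert 'owl' would touch bits 5 6; currently bit5=0, bit6=1
Bits that are 0 among those (would change 0->1): 5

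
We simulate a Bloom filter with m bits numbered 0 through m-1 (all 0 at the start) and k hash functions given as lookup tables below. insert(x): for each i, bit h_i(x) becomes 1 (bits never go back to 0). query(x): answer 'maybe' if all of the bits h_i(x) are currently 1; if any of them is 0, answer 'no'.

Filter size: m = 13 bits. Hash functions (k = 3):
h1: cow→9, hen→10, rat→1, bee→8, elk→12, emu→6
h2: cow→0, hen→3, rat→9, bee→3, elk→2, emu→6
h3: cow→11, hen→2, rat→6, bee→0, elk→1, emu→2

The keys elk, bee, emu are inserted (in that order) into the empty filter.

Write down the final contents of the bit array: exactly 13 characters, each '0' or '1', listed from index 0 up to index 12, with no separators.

Answer: 1111001010001

Derivation:
Start: bits=0000000000000
After insert 'elk': sets bits 1 2 12 -> bits=0110000000001
After insert 'bee': sets bits 0 3 8 -> bits=1111000010001
After insert 'emu': sets bits 2 6 -> bits=1111001010001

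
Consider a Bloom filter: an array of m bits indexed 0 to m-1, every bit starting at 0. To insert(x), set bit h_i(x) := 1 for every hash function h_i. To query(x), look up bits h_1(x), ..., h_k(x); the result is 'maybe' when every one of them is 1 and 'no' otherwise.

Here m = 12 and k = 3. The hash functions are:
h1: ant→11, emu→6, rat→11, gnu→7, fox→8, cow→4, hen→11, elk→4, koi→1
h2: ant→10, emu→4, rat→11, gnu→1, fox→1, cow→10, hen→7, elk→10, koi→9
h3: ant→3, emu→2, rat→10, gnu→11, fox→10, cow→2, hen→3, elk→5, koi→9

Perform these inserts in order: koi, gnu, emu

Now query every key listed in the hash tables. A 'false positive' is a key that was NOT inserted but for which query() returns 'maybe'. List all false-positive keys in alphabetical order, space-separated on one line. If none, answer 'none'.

Answer: none

Derivation:
Start: bits=000000000000
After insert 'koi': sets bits 1 9 -> bits=010000000100
After insert 'gnu': sets bits 1 7 11 -> bits=010000010101
After insert 'emu': sets bits 2 4 6 -> bits=011010110101
Not inserted: ant cow elk fox hen rat — query each against bits=011010110101:
query ant: checks bit3=0, bit10=0, bit11=1 (has a 0) -> no => not a false positive
query cow: checks bit2=1, bit4=1, bit10=0 (has a 0) -> no => not a false positive
query elk: checks bit4=1, bit5=0, bit10=0 (has a 0) -> no => not a false positive
query fox: checks bit1=1, bit8=0, bit10=0 (has a 0) -> no => not a false positive
query hen: checks bit3=0, bit7=1, bit11=1 (has a 0) -> no => not a false positive
query rat: checks bit10=0, bit11=1 (has a 0) -> no => not a false positive
False positives (alphabetical): none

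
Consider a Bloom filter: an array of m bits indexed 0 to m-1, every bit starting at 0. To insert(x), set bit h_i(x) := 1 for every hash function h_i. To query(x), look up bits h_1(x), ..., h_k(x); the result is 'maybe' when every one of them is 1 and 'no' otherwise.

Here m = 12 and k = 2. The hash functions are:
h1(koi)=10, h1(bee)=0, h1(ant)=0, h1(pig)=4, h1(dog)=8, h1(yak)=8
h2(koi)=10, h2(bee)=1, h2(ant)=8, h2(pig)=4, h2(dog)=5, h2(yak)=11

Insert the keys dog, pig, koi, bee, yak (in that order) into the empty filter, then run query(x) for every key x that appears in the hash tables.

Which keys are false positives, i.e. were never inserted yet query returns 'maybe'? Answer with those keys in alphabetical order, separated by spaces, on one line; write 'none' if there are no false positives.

Answer: ant

Derivation:
Start: bits=000000000000
After insert 'dog': sets bits 5 8 -> bits=000001001000
After insert 'pig': sets bits 4 -> bits=000011001000
After insert 'koi': sets bits 10 -> bits=000011001010
After insert 'bee': sets bits 0 1 -> bits=110011001010
After insert 'yak': sets bits 8 11 -> bits=110011001011
Not inserted: ant — query each against bits=110011001011:
query ant: checks bit0=1, bit8=1 (all 1) -> maybe => FALSE POSITIVE
False positives (alphabetical): ant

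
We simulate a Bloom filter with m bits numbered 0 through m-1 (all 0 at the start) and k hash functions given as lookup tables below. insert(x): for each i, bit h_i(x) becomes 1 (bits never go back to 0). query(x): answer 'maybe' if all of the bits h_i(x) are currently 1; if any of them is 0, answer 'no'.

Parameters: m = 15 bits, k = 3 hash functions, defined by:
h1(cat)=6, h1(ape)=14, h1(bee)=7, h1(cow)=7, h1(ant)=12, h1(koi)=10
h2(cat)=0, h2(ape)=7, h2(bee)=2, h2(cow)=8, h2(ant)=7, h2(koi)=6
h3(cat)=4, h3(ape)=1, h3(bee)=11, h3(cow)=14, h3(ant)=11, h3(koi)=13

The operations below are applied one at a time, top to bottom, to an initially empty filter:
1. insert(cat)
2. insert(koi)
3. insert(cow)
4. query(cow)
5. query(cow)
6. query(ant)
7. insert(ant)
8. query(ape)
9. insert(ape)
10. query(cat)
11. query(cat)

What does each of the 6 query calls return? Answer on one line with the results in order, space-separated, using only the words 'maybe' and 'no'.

Answer: maybe maybe no no maybe maybe

Derivation:
Start: bits=000000000000000
Op 1: insert cat -> sets bits 0 4 6 -> bits=100010100000000
Op 2: insert koi -> sets bits 6 10 13 -> bits=100010100010010
Op 3: insert cow -> sets bits 7 8 14 -> bits=100010111010011
Op 4: query cow -> checks bit7=1, bit8=1, bit14=1 (all 1) -> maybe
Op 5: query cow -> checks bit7=1, bit8=1, bit14=1 (all 1) -> maybe
Op 6: query ant -> checks bit7=1, bit11=0, bit12=0 (has a 0) -> no
Op 7: insert ant -> sets bits 7 11 12 -> bits=100010111011111
Op 8: query ape -> checks bit1=0, bit7=1, bit14=1 (has a 0) -> no
Op 9: insert ape -> sets bits 1 7 14 -> bits=110010111011111
Op 10: query cat -> checks bit0=1, bit4=1, bit6=1 (all 1) -> maybe
Op 11: query cat -> checks bit0=1, bit4=1, bit6=1 (all 1) -> maybe
Query results in order: maybe maybe no no maybe maybe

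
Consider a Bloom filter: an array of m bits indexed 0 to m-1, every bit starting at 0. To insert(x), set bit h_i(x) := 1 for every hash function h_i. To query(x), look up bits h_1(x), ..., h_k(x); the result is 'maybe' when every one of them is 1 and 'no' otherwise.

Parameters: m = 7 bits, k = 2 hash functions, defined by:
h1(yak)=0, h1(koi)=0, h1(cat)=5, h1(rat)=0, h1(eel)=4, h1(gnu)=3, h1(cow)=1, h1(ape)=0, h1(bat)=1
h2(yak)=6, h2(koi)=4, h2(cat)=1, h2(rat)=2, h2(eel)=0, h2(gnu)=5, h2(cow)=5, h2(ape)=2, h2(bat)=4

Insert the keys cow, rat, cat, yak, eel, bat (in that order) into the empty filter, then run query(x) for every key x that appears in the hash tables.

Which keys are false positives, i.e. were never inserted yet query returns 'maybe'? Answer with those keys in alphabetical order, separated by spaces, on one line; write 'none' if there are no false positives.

Start: bits=0000000
After insert 'cow': sets bits 1 5 -> bits=0100010
After insert 'rat': sets bits 0 2 -> bits=1110010
After insert 'cat': sets bits 1 5 -> bits=1110010
After insert 'yak': sets bits 0 6 -> bits=1110011
After insert 'eel': sets bits 0 4 -> bits=1110111
After insert 'bat': sets bits 1 4 -> bits=1110111
Not inserted: ape gnu koi — query each against bits=1110111:
query ape: checks bit0=1, bit2=1 (all 1) -> maybe => FALSE POSITIVE
query gnu: checks bit3=0, bit5=1 (has a 0) -> no => not a false positive
query koi: checks bit0=1, bit4=1 (all 1) -> maybe => FALSE POSITIVE
False positives (alphabetical): ape koi

Answer: ape koi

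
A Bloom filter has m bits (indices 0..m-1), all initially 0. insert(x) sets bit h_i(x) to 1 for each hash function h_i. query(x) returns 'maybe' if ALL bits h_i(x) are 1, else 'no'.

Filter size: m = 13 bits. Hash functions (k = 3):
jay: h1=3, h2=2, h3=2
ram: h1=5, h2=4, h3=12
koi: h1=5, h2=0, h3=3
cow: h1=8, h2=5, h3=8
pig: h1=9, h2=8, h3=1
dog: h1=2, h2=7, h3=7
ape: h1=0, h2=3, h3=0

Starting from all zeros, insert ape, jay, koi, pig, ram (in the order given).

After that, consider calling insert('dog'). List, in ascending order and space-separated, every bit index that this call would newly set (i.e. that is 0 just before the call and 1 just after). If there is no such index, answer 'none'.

Start: bits=0000000000000
After insert 'ape': sets bits 0 3 -> bits=1001000000000
After insert 'jay': sets bits 2 3 -> bits=1011000000000
After insert 'koi': sets bits 0 3 5 -> bits=1011010000000
After insert 'pig': sets bits 1 8 9 -> bits=1111010011000
After insert 'ram': sets bits 4 5 12 -> bits=1111110011001
insert 'dog' would touch bits 2 7; currently bit2=1, bit7=0
Bits that are 0 among those (would change 0->1): 7

Answer: 7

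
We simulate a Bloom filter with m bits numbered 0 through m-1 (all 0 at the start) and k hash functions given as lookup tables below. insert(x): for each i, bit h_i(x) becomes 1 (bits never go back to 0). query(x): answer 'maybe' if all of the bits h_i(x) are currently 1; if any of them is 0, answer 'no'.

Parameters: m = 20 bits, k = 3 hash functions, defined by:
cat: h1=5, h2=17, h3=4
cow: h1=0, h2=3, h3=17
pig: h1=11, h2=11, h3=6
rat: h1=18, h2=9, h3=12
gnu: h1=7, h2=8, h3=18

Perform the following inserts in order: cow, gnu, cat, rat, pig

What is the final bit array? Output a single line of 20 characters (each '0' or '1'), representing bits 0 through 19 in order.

Answer: 10011111110110000110

Derivation:
Start: bits=00000000000000000000
After insert 'cow': sets bits 0 3 17 -> bits=10010000000000000100
After insert 'gnu': sets bits 7 8 18 -> bits=10010001100000000110
After insert 'cat': sets bits 4 5 17 -> bits=10011101100000000110
After insert 'rat': sets bits 9 12 18 -> bits=10011101110010000110
After insert 'pig': sets bits 6 11 -> bits=10011111110110000110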